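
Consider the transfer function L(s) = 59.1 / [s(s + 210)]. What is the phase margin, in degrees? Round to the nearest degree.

Gain crossover: |L(jω)| = 1 at ω ≈ 0.281 rad/sec.
∠L(j0.281) = −90° − arctan(0.281/210) ≈ -90.08°
PM = 180° + (-90.08°) = 89.92°

90 deg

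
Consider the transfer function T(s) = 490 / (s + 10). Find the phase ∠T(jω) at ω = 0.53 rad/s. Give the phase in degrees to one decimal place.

-3.0°

∠(j0.53 + 10) = arctan(0.53/10) = 3.03°
∠T(j0.53) = −3.03° = -3.03°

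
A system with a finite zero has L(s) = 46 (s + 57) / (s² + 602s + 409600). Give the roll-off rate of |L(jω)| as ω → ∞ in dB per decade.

With 1 zero and 2 poles, the high-frequency asymptotic slope is 20 × (1 − 2) = -20 dB/decade.

-20 dB/decade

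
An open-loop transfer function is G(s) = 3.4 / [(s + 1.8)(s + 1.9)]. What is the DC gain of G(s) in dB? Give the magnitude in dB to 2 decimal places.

-0.05 dB

G(0) = 3.4 / (1.8 × 1.9) = 0.99415
20 log₁₀(0.99415) = -0.051 dB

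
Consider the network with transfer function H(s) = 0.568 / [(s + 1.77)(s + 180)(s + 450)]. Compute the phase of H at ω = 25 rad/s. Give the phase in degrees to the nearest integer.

∠(j25 + 1.77) = arctan(25/1.77) = 85.95°
∠(j25 + 180) = arctan(25/180) = 7.91°
∠(j25 + 450) = arctan(25/450) = 3.18°
∠H(j25) = − (85.95° + 7.91° + 3.18°) = -97.04°

-97°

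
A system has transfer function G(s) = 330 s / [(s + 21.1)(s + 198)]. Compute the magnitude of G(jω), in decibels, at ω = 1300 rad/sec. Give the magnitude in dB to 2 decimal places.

-12.01 dB

|j1300| = 1300
|j1300 + 21.1| = √(1300² + 21.1²) = 1300
|j1300 + 198| = √(1300² + 198²) = 1315
|G(j1300)| = 330 × 1300 / (1300 × 1315) = 0.25092
20 log₁₀(0.25092) = -12.009 dB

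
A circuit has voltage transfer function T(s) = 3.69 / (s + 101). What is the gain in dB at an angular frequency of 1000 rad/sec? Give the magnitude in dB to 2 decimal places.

-48.70 dB

|j1000 + 101| = √(1000² + 101²) = 1005
|T(j1000)| = 3.69 / 1005 = 0.0036713
20 log₁₀(0.0036713) = -48.704 dB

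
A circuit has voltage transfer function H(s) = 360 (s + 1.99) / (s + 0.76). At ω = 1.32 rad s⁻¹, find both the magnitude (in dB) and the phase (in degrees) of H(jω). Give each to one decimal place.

|H| = 55.0 dB, ∠H = -26.5 deg

|j1.32 + 1.99| = √(1.32² + 1.99²) = 2.388
|j1.32 + 0.76| = √(1.32² + 0.76²) = 1.523
|H(j1.32)| = 360 × 2.388 / 1.523 = 564.41
20 log₁₀(564.41) = 55.03 dB
∠(j1.32 + 1.99) = arctan(1.32/1.99) = 33.56°
∠(j1.32 + 0.76) = arctan(1.32/0.76) = 60.07°
∠H(j1.32) = 33.56° − 60.07° = -26.51°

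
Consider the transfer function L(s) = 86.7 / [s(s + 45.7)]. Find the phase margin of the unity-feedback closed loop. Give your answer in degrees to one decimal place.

Gain crossover: |L(jω)| = 1 at ω ≈ 1.9 rad/s.
∠L(j1.9) = −90° − arctan(1.9/45.7) ≈ -92.38°
PM = 180° + (-92.38°) = 87.62°

87.6 deg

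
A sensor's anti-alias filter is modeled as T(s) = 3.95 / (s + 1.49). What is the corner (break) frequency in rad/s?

The single real pole at s = −1.49 gives a corner at ω = 1.49 rad/s.

1.49 rad/s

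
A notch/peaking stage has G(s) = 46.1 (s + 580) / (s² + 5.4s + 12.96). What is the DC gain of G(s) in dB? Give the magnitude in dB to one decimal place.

66.3 dB

G(0) = 46.1 × 580 / 12.96 = 2063.1
20 log₁₀(2063.1) = 66.29 dB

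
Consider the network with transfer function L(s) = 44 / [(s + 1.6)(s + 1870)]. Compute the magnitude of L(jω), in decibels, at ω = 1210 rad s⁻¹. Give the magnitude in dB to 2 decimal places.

-95.74 dB

|j1210 + 1.6| = √(1210² + 1.6²) = 1210
|j1210 + 1870| = √(1210² + 1870²) = 2227
|L(j1210)| = 44 / (1210 × 2227) = 1.6326e-05
20 log₁₀(1.6326e-05) = -95.742 dB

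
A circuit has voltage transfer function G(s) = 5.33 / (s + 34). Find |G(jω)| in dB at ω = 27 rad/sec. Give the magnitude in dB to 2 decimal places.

|j27 + 34| = √(27² + 34²) = 43.42
|G(j27)| = 5.33 / 43.42 = 0.12276
20 log₁₀(0.12276) = -18.219 dB

-18.22 dB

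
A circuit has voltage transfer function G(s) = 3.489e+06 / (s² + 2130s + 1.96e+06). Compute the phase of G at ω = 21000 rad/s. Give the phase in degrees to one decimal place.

∠[(j21000)² + 2130(j21000) + 1.96e+06] = ∠[-4.3904e+08 + j4.473e+07] = 174.18°
∠G(j21000) = −174.18° = -174.18°

-174.2 deg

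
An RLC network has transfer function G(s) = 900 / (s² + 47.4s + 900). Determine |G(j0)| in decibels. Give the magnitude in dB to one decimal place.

0.0 dB

G(0) = 900 / 900 = 1
20 log₁₀(1) = 0.00 dB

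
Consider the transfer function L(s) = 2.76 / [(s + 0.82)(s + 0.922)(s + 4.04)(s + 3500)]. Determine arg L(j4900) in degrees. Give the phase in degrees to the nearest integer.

-324°

∠(j4900 + 0.82) = arctan(4900/0.82) = 89.99°
∠(j4900 + 0.922) = arctan(4900/0.922) = 89.99°
∠(j4900 + 4.04) = arctan(4900/4.04) = 89.95°
∠(j4900 + 3500) = arctan(4900/3500) = 54.46°
∠L(j4900) = − (89.99° + 89.99° + 89.95° + 54.46°) = -324.39°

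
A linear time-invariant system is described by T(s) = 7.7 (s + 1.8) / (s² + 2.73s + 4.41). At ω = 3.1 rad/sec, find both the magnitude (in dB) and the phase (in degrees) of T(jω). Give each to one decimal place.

|T| = 8.9 dB, ∠T = -61.7°

|j3.1 + 1.8| = √(3.1² + 1.8²) = 3.585
|(j3.1)² + 2.73(j3.1) + 4.41| = |-5.2 + j8.463| = 9.933
|T(j3.1)| = 7.7 × 3.585 / 9.933 = 2.7789
20 log₁₀(2.7789) = 8.88 dB
∠(j3.1 + 1.8) = arctan(3.1/1.8) = 59.86°
∠[(j3.1)² + 2.73(j3.1) + 4.41] = ∠[-5.2 + j8.463] = 121.57°
∠T(j3.1) = 59.86° − 121.57° = -61.71°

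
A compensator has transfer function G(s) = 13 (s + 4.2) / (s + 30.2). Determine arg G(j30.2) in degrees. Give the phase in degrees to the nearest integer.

37°

∠(j30.2 + 4.2) = arctan(30.2/4.2) = 82.08°
∠(j30.2 + 30.2) = arctan(30.2/30.2) = 45.00°
∠G(j30.2) = 82.08° − 45.00° = 37.08°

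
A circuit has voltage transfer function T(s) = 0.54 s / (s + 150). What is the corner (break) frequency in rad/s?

The single real pole at s = −150 gives a corner at ω = 150 rad/s.

150 rad/s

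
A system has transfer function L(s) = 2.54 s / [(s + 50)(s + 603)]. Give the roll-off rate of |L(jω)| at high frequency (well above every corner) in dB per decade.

With 1 zero and 2 poles, the high-frequency asymptotic slope is 20 × (1 − 2) = -20 dB/decade.

-20 dB/decade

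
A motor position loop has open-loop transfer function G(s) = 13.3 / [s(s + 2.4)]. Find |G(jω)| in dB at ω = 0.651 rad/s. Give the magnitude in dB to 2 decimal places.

|j0.651 + 2.4| = √(0.651² + 2.4²) = 2.487
|j0.651| = 0.651
|G(j0.651)| = 13.3 / (2.487 × 0.651) = 8.2157
20 log₁₀(8.2157) = 18.293 dB

18.29 dB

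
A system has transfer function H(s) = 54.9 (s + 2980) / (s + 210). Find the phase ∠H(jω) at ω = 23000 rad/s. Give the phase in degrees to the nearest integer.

∠(j23000 + 2980) = arctan(23000/2980) = 82.62°
∠(j23000 + 210) = arctan(23000/210) = 89.48°
∠H(j23000) = 82.62° − 89.48° = -6.86°

-7°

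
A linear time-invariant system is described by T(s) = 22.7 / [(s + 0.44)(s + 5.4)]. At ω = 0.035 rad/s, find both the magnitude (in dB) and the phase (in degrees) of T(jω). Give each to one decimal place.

|T| = 19.6 dB, ∠T = -4.9°

|j0.035 + 0.44| = √(0.035² + 0.44²) = 0.4414
|j0.035 + 5.4| = √(0.035² + 5.4²) = 5.4
|T(j0.035)| = 22.7 / (0.4414 × 5.4) = 9.5236
20 log₁₀(9.5236) = 19.58 dB
∠(j0.035 + 0.44) = arctan(0.035/0.44) = 4.55°
∠(j0.035 + 5.4) = arctan(0.035/5.4) = 0.37°
∠T(j0.035) = − (4.55° + 0.37°) = -4.92°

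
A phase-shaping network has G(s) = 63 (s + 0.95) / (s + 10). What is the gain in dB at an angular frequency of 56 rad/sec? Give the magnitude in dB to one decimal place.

35.9 dB

|j56 + 0.95| = √(56² + 0.95²) = 56.01
|j56 + 10| = √(56² + 10²) = 56.89
|G(j56)| = 63 × 56.01 / 56.89 = 62.028
20 log₁₀(62.028) = 35.85 dB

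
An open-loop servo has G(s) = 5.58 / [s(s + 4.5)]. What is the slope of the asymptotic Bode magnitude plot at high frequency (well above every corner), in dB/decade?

-40 dB/decade

With 0 zeros and 2 poles, the high-frequency asymptotic slope is 20 × (0 − 2) = -40 dB/decade.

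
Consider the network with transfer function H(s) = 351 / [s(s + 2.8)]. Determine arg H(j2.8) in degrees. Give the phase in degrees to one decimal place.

-135.0 deg

∠(j2.8 + 2.8) = arctan(2.8/2.8) = 45.00°
∠(j2.8) = 90.00°
∠H(j2.8) = − (45.00° + 90.00°) = -135.00°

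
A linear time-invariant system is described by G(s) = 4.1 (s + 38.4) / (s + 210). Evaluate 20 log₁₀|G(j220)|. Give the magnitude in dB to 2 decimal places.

|j220 + 38.4| = √(220² + 38.4²) = 223.3
|j220 + 210| = √(220² + 210²) = 304.1
|G(j220)| = 4.1 × 223.3 / 304.1 = 3.0106
20 log₁₀(3.0106) = 9.573 dB

9.57 dB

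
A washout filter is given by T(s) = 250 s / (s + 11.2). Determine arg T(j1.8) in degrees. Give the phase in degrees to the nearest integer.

∠(j1.8) = 90.00°
∠(j1.8 + 11.2) = arctan(1.8/11.2) = 9.13°
∠T(j1.8) = 90.00° − 9.13° = 80.87°

81°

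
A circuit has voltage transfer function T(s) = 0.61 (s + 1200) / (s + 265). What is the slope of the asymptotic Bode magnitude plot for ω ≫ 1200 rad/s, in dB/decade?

0 dB/decade

With 1 zero and 1 pole, the high-frequency asymptotic slope is 20 × (1 − 1) = 0 dB/decade.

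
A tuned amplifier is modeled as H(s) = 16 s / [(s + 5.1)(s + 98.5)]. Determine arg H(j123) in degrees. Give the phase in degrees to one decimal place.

-48.9 deg

∠(j123) = 90.00°
∠(j123 + 5.1) = arctan(123/5.1) = 87.63°
∠(j123 + 98.5) = arctan(123/98.5) = 51.31°
∠H(j123) = 90.00° − (87.63° + 51.31°) = -48.94°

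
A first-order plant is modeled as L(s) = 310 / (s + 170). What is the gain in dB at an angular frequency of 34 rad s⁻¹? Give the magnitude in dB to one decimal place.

|j34 + 170| = √(34² + 170²) = 173.4
|L(j34)| = 310 / 173.4 = 1.7881
20 log₁₀(1.7881) = 5.05 dB

5.0 dB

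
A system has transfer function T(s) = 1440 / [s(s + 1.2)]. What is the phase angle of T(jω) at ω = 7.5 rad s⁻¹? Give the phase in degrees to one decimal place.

∠(j7.5 + 1.2) = arctan(7.5/1.2) = 80.91°
∠(j7.5) = 90.00°
∠T(j7.5) = − (80.91° + 90.00°) = -170.91°

-170.9°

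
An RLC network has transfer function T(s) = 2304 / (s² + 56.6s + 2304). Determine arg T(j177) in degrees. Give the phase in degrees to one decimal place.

-161.0 deg

∠[(j177)² + 56.6(j177) + 2304] = ∠[-29025 + j10018] = 160.96°
∠T(j177) = −160.96° = -160.96°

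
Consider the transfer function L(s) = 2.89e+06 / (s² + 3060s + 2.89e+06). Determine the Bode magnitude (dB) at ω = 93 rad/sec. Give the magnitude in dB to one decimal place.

|(j93)² + 3060(j93) + 2.89e+06| = |2.8814e+06 + j2.8458e+05| = 2.895e+06
|L(j93)| = 2.89e+06 / 2.895e+06 = 0.99815
20 log₁₀(0.99815) = -0.02 dB

-0.0 dB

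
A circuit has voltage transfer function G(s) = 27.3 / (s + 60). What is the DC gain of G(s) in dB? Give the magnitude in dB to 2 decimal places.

-6.84 dB

G(0) = 27.3 / 60 = 0.455
20 log₁₀(0.455) = -6.840 dB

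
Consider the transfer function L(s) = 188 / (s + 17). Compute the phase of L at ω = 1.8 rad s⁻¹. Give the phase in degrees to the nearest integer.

∠(j1.8 + 17) = arctan(1.8/17) = 6.04°
∠L(j1.8) = −6.04° = -6.04°

-6°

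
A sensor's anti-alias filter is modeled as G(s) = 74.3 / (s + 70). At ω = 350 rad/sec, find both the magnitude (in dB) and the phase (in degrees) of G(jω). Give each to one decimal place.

|G| = -13.6 dB, ∠G = -78.7°

|j350 + 70| = √(350² + 70²) = 356.9
|G(j350)| = 74.3 / 356.9 = 0.20816
20 log₁₀(0.20816) = -13.63 dB
∠(j350 + 70) = arctan(350/70) = 78.69°
∠G(j350) = −78.69° = -78.69°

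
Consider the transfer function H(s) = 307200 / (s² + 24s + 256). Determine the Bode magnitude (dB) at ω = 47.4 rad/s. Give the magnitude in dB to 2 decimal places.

42.54 dB

|(j47.4)² + 24(j47.4) + 256| = |-1990.8 + j1137.6| = 2293
|H(j47.4)| = 307200 / 2293 = 133.98
20 log₁₀(133.98) = 42.541 dB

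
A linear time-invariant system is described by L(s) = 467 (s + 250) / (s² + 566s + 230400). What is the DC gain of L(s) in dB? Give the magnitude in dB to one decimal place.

-5.9 dB

L(0) = 467 × 250 / 230400 = 0.50673
20 log₁₀(0.50673) = -5.90 dB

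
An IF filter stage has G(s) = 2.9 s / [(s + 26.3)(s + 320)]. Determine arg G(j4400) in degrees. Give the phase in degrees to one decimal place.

∠(j4400) = 90.00°
∠(j4400 + 26.3) = arctan(4400/26.3) = 89.66°
∠(j4400 + 320) = arctan(4400/320) = 85.84°
∠G(j4400) = 90.00° − (89.66° + 85.84°) = -85.50°

-85.5°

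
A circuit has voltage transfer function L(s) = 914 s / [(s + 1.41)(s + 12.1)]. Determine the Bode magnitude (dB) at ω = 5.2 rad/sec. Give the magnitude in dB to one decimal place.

|j5.2| = 5.2
|j5.2 + 1.41| = √(5.2² + 1.41²) = 5.388
|j5.2 + 12.1| = √(5.2² + 12.1²) = 13.17
|L(j5.2)| = 914 × 5.2 / (5.388 × 13.17) = 66.981
20 log₁₀(66.981) = 36.52 dB

36.5 dB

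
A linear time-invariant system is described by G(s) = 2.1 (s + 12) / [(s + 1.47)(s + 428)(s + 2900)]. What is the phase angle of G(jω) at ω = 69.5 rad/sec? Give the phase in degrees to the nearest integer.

-19 deg

∠(j69.5 + 12) = arctan(69.5/12) = 80.20°
∠(j69.5 + 1.47) = arctan(69.5/1.47) = 88.79°
∠(j69.5 + 428) = arctan(69.5/428) = 9.22°
∠(j69.5 + 2900) = arctan(69.5/2900) = 1.37°
∠G(j69.5) = 80.20° − (88.79° + 9.22° + 1.37°) = -19.18°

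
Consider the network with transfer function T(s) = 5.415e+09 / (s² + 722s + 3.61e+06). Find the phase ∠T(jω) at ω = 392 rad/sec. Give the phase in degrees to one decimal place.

∠[(j392)² + 722(j392) + 3.61e+06] = ∠[3.4563e+06 + j2.8302e+05] = 4.68°
∠T(j392) = −4.68° = -4.68°

-4.7°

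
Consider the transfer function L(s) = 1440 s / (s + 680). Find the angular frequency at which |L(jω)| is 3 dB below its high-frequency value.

For a single-pole high-pass, the −3 dB point is at the pole: ω = 680 rad s⁻¹.

680 rad s⁻¹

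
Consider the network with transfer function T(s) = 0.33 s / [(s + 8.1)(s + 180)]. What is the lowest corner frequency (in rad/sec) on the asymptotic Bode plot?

Break frequencies occur at each pole and zero magnitude: 8.1 rad/sec, 180 rad/sec.
The lowest is 8.1 rad/sec.

8.1 rad/sec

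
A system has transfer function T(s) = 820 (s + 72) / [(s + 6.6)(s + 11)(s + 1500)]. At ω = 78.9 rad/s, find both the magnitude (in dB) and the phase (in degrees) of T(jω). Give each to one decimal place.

|T| = -40.7 dB, ∠T = -122.7°

|j78.9 + 72| = √(78.9² + 72²) = 106.8
|j78.9 + 6.6| = √(78.9² + 6.6²) = 79.18
|j78.9 + 11| = √(78.9² + 11²) = 79.66
|j78.9 + 1500| = √(78.9² + 1500²) = 1502
|T(j78.9)| = 820 × 106.8 / (79.18 × 79.66 × 1502) = 0.0092449
20 log₁₀(0.0092449) = -40.68 dB
∠(j78.9 + 72) = arctan(78.9/72) = 47.62°
∠(j78.9 + 6.6) = arctan(78.9/6.6) = 85.22°
∠(j78.9 + 11) = arctan(78.9/11) = 82.06°
∠(j78.9 + 1500) = arctan(78.9/1500) = 3.01°
∠T(j78.9) = 47.62° − (85.22° + 82.06° + 3.01°) = -122.67°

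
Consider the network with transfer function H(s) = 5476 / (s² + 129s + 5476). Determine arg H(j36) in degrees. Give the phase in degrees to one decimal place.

-48.0°

∠[(j36)² + 129(j36) + 5476] = ∠[4180 + j4644] = 48.01°
∠H(j36) = −48.01° = -48.01°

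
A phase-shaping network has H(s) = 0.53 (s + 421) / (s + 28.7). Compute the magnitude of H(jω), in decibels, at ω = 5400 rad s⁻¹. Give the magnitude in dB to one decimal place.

|j5400 + 421| = √(5400² + 421²) = 5416
|j5400 + 28.7| = √(5400² + 28.7²) = 5400
|H(j5400)| = 0.53 × 5416 / 5400 = 0.5316
20 log₁₀(0.5316) = -5.49 dB

-5.5 dB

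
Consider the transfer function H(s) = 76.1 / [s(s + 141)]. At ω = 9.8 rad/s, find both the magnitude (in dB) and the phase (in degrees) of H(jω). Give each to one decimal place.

|j9.8 + 141| = √(9.8² + 141²) = 141.3
|j9.8| = 9.8
|H(j9.8)| = 76.1 / (141.3 × 9.8) = 0.054941
20 log₁₀(0.054941) = -25.20 dB
∠(j9.8 + 141) = arctan(9.8/141) = 3.98°
∠(j9.8) = 90.00°
∠H(j9.8) = − (3.98° + 90.00°) = -93.98°

|H| = -25.2 dB, ∠H = -94.0°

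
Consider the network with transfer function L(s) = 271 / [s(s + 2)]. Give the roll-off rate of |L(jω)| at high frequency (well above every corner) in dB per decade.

With 0 zeros and 2 poles, the high-frequency asymptotic slope is 20 × (0 − 2) = -40 dB/decade.

-40 dB/decade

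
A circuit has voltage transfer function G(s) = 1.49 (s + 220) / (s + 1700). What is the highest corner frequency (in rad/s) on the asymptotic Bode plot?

1700 rad/s

Break frequencies occur at each pole and zero magnitude: 220 rad/s, 1700 rad/s.
The highest is 1700 rad/s.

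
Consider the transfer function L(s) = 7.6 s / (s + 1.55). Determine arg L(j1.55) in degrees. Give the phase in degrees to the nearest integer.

∠(j1.55) = 90.00°
∠(j1.55 + 1.55) = arctan(1.55/1.55) = 45.00°
∠L(j1.55) = 90.00° − 45.00° = 45.00°

45 deg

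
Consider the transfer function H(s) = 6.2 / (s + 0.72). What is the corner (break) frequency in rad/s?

0.72 rad/s

The single real pole at s = −0.72 gives a corner at ω = 0.72 rad/s.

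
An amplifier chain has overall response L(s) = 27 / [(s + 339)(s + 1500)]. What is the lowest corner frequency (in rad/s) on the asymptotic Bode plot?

Break frequencies occur at each pole and zero magnitude: 339 rad/s, 1500 rad/s.
The lowest is 339 rad/s.

339 rad/s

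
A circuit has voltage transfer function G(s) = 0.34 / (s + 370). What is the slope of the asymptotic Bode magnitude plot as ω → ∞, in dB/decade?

-20 dB/decade

With 0 zeros and 1 pole, the high-frequency asymptotic slope is 20 × (0 − 1) = -20 dB/decade.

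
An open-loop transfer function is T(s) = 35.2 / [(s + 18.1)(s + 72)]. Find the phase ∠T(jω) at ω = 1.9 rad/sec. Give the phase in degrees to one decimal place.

∠(j1.9 + 18.1) = arctan(1.9/18.1) = 5.99°
∠(j1.9 + 72) = arctan(1.9/72) = 1.51°
∠T(j1.9) = − (5.99° + 1.51°) = -7.50°

-7.5°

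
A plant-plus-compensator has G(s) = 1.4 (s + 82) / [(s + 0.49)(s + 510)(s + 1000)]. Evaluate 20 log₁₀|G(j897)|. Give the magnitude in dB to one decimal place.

-119.9 dB

|j897 + 82| = √(897² + 82²) = 900.7
|j897 + 0.49| = √(897² + 0.49²) = 897
|j897 + 510| = √(897² + 510²) = 1032
|j897 + 1000| = √(897² + 1000²) = 1343
|G(j897)| = 1.4 × 900.7 / (897 × 1032 × 1343) = 1.0142e-06
20 log₁₀(1.0142e-06) = -119.88 dB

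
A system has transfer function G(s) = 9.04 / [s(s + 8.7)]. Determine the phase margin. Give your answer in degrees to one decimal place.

Gain crossover: |G(jω)| = 1 at ω ≈ 1.03 rad/sec.
∠G(j1.03) = −90° − arctan(1.03/8.7) ≈ -96.76°
PM = 180° + (-96.76°) = 83.24°

83.2°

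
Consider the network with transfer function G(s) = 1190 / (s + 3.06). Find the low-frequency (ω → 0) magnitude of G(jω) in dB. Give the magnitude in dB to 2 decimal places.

51.80 dB

G(0) = 1190 / 3.06 = 388.89
20 log₁₀(388.89) = 51.797 dB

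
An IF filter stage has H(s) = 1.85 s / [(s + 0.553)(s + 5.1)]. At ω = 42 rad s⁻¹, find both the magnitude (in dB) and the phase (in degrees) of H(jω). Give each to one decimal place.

|j42| = 42
|j42 + 0.553| = √(42² + 0.553²) = 42
|j42 + 5.1| = √(42² + 5.1²) = 42.31
|H(j42)| = 1.85 × 42 / (42 × 42.31) = 0.043723
20 log₁₀(0.043723) = -27.19 dB
∠(j42) = 90.00°
∠(j42 + 0.553) = arctan(42/0.553) = 89.25°
∠(j42 + 5.1) = arctan(42/5.1) = 83.08°
∠H(j42) = 90.00° − (89.25° + 83.08°) = -82.32°

|H| = -27.2 dB, ∠H = -82.3°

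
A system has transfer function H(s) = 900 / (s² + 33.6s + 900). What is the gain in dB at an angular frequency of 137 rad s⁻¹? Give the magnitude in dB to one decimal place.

-26.2 dB

|(j137)² + 33.6(j137) + 900| = |-17869 + j4603.2| = 1.845e+04
|H(j137)| = 900 / 1.845e+04 = 0.048774
20 log₁₀(0.048774) = -26.24 dB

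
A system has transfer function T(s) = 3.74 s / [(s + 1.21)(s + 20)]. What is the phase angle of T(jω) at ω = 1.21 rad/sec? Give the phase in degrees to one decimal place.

∠(j1.21) = 90.00°
∠(j1.21 + 1.21) = arctan(1.21/1.21) = 45.00°
∠(j1.21 + 20) = arctan(1.21/20) = 3.46°
∠T(j1.21) = 90.00° − (45.00° + 3.46°) = 41.54°

41.5°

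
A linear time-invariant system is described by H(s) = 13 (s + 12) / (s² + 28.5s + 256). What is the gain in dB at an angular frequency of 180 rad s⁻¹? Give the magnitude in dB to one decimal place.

-22.8 dB

|j180 + 12| = √(180² + 12²) = 180.4
|(j180)² + 28.5(j180) + 256| = |-32144 + j5130| = 3.255e+04
|H(j180)| = 13 × 180.4 / 3.255e+04 = 0.072047
20 log₁₀(0.072047) = -22.85 dB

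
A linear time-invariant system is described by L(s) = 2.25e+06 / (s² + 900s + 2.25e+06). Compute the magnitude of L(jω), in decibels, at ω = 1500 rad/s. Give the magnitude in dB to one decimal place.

4.4 dB

|(j1500)² + 900(j1500) + 2.25e+06| = |0 + j1.35e+06| = 1.35e+06
|L(j1500)| = 2.25e+06 / 1.35e+06 = 1.6667
20 log₁₀(1.6667) = 4.44 dB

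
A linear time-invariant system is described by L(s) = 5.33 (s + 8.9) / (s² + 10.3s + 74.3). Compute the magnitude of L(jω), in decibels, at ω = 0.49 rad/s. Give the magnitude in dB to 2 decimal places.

-3.88 dB

|j0.49 + 8.9| = √(0.49² + 8.9²) = 8.913
|(j0.49)² + 10.3(j0.49) + 74.3| = |74.06 + j5.047| = 74.23
|L(j0.49)| = 5.33 × 8.913 / 74.23 = 0.64001
20 log₁₀(0.64001) = -3.876 dB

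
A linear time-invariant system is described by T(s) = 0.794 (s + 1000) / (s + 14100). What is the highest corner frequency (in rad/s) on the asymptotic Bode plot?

Break frequencies occur at each pole and zero magnitude: 1000 rad/s, 14100 rad/s.
The highest is 14100 rad/s.

14100 rad/s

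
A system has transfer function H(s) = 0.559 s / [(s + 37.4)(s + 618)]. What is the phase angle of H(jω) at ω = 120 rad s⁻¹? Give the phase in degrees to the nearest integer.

6 deg

∠(j120) = 90.00°
∠(j120 + 37.4) = arctan(120/37.4) = 72.69°
∠(j120 + 618) = arctan(120/618) = 10.99°
∠H(j120) = 90.00° − (72.69° + 10.99°) = 6.32°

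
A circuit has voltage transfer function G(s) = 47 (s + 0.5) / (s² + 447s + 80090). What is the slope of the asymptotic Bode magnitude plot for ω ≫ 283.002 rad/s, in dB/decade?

With 1 zero and 2 poles, the high-frequency asymptotic slope is 20 × (1 − 2) = -20 dB/decade.

-20 dB/decade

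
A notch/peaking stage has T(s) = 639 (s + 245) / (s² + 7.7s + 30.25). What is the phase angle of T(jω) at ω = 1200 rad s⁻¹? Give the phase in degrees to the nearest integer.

-101°

∠(j1200 + 245) = arctan(1200/245) = 78.46°
∠[(j1200)² + 7.7(j1200) + 30.25] = ∠[-1.44e+06 + j9240] = 179.63°
∠T(j1200) = 78.46° − 179.63° = -101.17°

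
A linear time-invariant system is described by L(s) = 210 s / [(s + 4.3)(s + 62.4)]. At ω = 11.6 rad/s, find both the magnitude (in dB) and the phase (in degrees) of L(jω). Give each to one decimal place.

|j11.6| = 11.6
|j11.6 + 4.3| = √(11.6² + 4.3²) = 12.37
|j11.6 + 62.4| = √(11.6² + 62.4²) = 63.47
|L(j11.6)| = 210 × 11.6 / (12.37 × 63.47) = 3.1024
20 log₁₀(3.1024) = 9.83 dB
∠(j11.6) = 90.00°
∠(j11.6 + 4.3) = arctan(11.6/4.3) = 69.66°
∠(j11.6 + 62.4) = arctan(11.6/62.4) = 10.53°
∠L(j11.6) = 90.00° − (69.66° + 10.53°) = 9.81°

|L| = 9.8 dB, ∠L = 9.8°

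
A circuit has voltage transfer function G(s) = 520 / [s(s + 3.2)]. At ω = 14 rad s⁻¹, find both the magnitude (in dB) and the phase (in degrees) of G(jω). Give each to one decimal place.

|j14 + 3.2| = √(14² + 3.2²) = 14.36
|j14| = 14
|G(j14)| = 520 / (14.36 × 14) = 2.5864
20 log₁₀(2.5864) = 8.25 dB
∠(j14 + 3.2) = arctan(14/3.2) = 77.12°
∠(j14) = 90.00°
∠G(j14) = − (77.12° + 90.00°) = -167.12°

|G| = 8.3 dB, ∠G = -167.1°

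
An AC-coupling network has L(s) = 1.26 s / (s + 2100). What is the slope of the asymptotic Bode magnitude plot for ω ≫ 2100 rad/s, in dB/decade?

0 dB/decade

With 1 zero and 1 pole, the high-frequency asymptotic slope is 20 × (1 − 1) = 0 dB/decade.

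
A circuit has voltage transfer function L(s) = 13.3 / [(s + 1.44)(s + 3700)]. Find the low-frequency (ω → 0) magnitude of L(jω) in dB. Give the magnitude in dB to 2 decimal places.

-52.05 dB

L(0) = 13.3 / (1.44 × 3700) = 0.0024962
20 log₁₀(0.0024962) = -52.054 dB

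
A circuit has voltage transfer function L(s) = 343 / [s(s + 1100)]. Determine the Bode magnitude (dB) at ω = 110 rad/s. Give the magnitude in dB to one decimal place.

-51.0 dB

|j110 + 1100| = √(110² + 1100²) = 1105
|j110| = 110
|L(j110)| = 343 / (1105 × 110) = 0.0028206
20 log₁₀(0.0028206) = -50.99 dB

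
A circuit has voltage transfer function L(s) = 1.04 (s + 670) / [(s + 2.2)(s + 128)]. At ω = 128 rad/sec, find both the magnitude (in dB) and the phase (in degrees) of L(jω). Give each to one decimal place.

|j128 + 670| = √(128² + 670²) = 682.1
|j128 + 2.2| = √(128² + 2.2²) = 128
|j128 + 128| = √(128² + 128²) = 181
|L(j128)| = 1.04 × 682.1 / (128 × 181) = 0.030612
20 log₁₀(0.030612) = -30.28 dB
∠(j128 + 670) = arctan(128/670) = 10.82°
∠(j128 + 2.2) = arctan(128/2.2) = 89.02°
∠(j128 + 128) = arctan(128/128) = 45.00°
∠L(j128) = 10.82° − (89.02° + 45.00°) = -123.20°

|L| = -30.3 dB, ∠L = -123.2°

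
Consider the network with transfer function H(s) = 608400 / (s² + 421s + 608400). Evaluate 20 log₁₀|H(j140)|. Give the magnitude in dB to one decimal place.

|(j140)² + 421(j140) + 608400| = |5.888e+05 + j58940| = 5.917e+05
|H(j140)| = 608400 / 5.917e+05 = 1.0281
20 log₁₀(1.0281) = 0.24 dB

0.2 dB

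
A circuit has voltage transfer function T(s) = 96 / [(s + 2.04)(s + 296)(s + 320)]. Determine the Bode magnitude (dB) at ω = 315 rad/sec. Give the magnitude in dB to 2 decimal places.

-116.08 dB

|j315 + 2.04| = √(315² + 2.04²) = 315
|j315 + 296| = √(315² + 296²) = 432.3
|j315 + 320| = √(315² + 320²) = 449
|T(j315)| = 96 / (315 × 432.3 × 449) = 1.5702e-06
20 log₁₀(1.5702e-06) = -116.081 dB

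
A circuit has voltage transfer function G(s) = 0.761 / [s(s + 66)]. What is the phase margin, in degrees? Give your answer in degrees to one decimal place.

90.0 deg

Gain crossover: |G(jω)| = 1 at ω ≈ 0.0115 rad/sec.
∠G(j0.0115) = −90° − arctan(0.0115/66) ≈ -90.01°
PM = 180° + (-90.01°) = 89.99°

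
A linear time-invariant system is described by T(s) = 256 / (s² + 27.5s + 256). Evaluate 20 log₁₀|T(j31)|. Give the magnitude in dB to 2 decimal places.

-12.71 dB

|(j31)² + 27.5(j31) + 256| = |-705 + j852.5| = 1106
|T(j31)| = 256 / 1106 = 0.23141
20 log₁₀(0.23141) = -12.712 dB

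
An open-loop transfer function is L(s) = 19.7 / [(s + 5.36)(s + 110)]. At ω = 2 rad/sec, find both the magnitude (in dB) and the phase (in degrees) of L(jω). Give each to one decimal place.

|L| = -30.1 dB, ∠L = -21.5 deg

|j2 + 5.36| = √(2² + 5.36²) = 5.721
|j2 + 110| = √(2² + 110²) = 110
|L(j2)| = 19.7 / (5.721 × 110) = 0.031299
20 log₁₀(0.031299) = -30.09 dB
∠(j2 + 5.36) = arctan(2/5.36) = 20.46°
∠(j2 + 110) = arctan(2/110) = 1.04°
∠L(j2) = − (20.46° + 1.04°) = -21.50°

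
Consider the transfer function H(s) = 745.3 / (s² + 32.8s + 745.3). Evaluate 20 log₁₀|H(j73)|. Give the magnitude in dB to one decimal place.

|(j73)² + 32.8(j73) + 745.3| = |-4583.7 + j2394.4| = 5171
|H(j73)| = 745.3 / 5171 = 0.14412
20 log₁₀(0.14412) = -16.83 dB

-16.8 dB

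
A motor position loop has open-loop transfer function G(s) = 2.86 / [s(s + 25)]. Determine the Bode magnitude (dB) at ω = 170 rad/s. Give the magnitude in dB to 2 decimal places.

-80.18 dB

|j170 + 25| = √(170² + 25²) = 171.8
|j170| = 170
|G(j170)| = 2.86 / (171.8 × 170) = 9.7909e-05
20 log₁₀(9.7909e-05) = -80.184 dB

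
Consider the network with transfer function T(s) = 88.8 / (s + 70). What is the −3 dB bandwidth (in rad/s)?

For a single-pole low-pass, the −3 dB point is at the pole: ω = 70 rad/s.

70 rad/s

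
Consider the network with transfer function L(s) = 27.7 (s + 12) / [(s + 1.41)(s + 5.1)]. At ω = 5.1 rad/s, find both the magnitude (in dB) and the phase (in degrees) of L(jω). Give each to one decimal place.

|j5.1 + 12| = √(5.1² + 12²) = 13.04
|j5.1 + 1.41| = √(5.1² + 1.41²) = 5.291
|j5.1 + 5.1| = √(5.1² + 5.1²) = 7.212
|L(j5.1)| = 27.7 × 13.04 / (5.291 × 7.212) = 9.4638
20 log₁₀(9.4638) = 19.52 dB
∠(j5.1 + 12) = arctan(5.1/12) = 23.03°
∠(j5.1 + 1.41) = arctan(5.1/1.41) = 74.55°
∠(j5.1 + 5.1) = arctan(5.1/5.1) = 45.00°
∠L(j5.1) = 23.03° − (74.55° + 45.00°) = -96.52°

|L| = 19.5 dB, ∠L = -96.5°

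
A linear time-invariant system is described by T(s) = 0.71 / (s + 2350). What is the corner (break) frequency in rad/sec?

2350 rad/sec

The single real pole at s = −2350 gives a corner at ω = 2350 rad/sec.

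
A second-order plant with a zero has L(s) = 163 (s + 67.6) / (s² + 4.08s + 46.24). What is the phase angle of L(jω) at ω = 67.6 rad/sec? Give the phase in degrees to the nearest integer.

-132°

∠(j67.6 + 67.6) = arctan(67.6/67.6) = 45.00°
∠[(j67.6)² + 4.08(j67.6) + 46.24] = ∠[-4523.5 + j275.81] = 176.51°
∠L(j67.6) = 45.00° − 176.51° = -131.51°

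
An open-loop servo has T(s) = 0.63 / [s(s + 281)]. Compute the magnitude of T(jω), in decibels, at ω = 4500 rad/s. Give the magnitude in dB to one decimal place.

|j4500 + 281| = √(4500² + 281²) = 4509
|j4500| = 4500
|T(j4500)| = 0.63 / (4509 × 4500) = 3.1051e-08
20 log₁₀(3.1051e-08) = -150.16 dB

-150.2 dB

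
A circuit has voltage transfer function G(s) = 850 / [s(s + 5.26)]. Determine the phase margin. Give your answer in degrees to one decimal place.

10.3 deg

Gain crossover: |G(jω)| = 1 at ω ≈ 28.9 rad s⁻¹.
∠G(j28.9) = −90° − arctan(28.9/5.26) ≈ -169.69°
PM = 180° + (-169.69°) = 10.31°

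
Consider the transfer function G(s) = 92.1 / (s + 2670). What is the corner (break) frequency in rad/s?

2670 rad/s

The single real pole at s = −2670 gives a corner at ω = 2670 rad/s.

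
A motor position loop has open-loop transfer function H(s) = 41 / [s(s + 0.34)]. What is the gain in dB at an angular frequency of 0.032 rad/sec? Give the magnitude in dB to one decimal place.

|j0.032 + 0.34| = √(0.032² + 0.34²) = 0.3415
|j0.032| = 0.032
|H(j0.032)| = 41 / (0.3415 × 0.032) = 3751.8
20 log₁₀(3751.8) = 71.48 dB

71.5 dB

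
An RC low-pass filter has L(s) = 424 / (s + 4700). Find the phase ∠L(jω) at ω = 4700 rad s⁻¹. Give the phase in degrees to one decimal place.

-45.0 deg

∠(j4700 + 4700) = arctan(4700/4700) = 45.00°
∠L(j4700) = −45.00° = -45.00°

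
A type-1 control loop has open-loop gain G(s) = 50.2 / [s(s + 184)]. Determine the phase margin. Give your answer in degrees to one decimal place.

Gain crossover: |G(jω)| = 1 at ω ≈ 0.273 rad s⁻¹.
∠G(j0.273) = −90° − arctan(0.273/184) ≈ -90.08°
PM = 180° + (-90.08°) = 89.92°

89.9 deg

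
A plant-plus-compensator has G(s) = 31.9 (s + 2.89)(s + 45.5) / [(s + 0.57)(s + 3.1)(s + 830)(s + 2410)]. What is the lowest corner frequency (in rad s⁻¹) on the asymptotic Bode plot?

0.57 rad s⁻¹

Break frequencies occur at each pole and zero magnitude: 0.57 rad s⁻¹, 2.89 rad s⁻¹, 3.1 rad s⁻¹, 45.5 rad s⁻¹, 830 rad s⁻¹, 2410 rad s⁻¹.
The lowest is 0.57 rad s⁻¹.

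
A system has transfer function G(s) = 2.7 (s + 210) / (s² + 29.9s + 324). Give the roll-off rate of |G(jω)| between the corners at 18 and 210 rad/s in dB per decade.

-40 dB/decade

In this band the factors already past their corner are: complex pole pair at ωₙ ≈ 18; net slope = -40 dB/decade.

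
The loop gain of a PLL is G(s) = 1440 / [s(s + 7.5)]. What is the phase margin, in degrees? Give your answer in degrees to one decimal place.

Gain crossover: |G(jω)| = 1 at ω ≈ 37.6 rad s⁻¹.
∠G(j37.6) = −90° − arctan(37.6/7.5) ≈ -168.71°
PM = 180° + (-168.71°) = 11.29°

11.3°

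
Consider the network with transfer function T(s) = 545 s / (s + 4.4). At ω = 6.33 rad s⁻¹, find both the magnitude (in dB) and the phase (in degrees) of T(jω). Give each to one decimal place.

|T| = 53.0 dB, ∠T = 34.8 deg

|j6.33| = 6.33
|j6.33 + 4.4| = √(6.33² + 4.4²) = 7.709
|T(j6.33)| = 545 × 6.33 / 7.709 = 447.51
20 log₁₀(447.51) = 53.02 dB
∠(j6.33) = 90.00°
∠(j6.33 + 4.4) = arctan(6.33/4.4) = 55.20°
∠T(j6.33) = 90.00° − 55.20° = 34.80°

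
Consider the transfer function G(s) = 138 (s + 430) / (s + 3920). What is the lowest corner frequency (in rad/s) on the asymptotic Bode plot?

Break frequencies occur at each pole and zero magnitude: 430 rad/s, 3920 rad/s.
The lowest is 430 rad/s.

430 rad/s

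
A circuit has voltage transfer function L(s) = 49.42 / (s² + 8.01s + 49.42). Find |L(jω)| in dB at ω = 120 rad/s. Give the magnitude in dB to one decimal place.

|(j120)² + 8.01(j120) + 49.42| = |-14351 + j961.2| = 1.438e+04
|L(j120)| = 49.42 / 1.438e+04 = 0.0034361
20 log₁₀(0.0034361) = -49.28 dB

-49.3 dB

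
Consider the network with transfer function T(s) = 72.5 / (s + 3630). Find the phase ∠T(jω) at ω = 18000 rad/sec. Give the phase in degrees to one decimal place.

∠(j18000 + 3630) = arctan(18000/3630) = 78.60°
∠T(j18000) = −78.60° = -78.60°

-78.6 deg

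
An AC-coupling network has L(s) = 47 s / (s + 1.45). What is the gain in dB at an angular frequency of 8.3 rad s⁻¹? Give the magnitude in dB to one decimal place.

33.3 dB

|j8.3| = 8.3
|j8.3 + 1.45| = √(8.3² + 1.45²) = 8.426
|L(j8.3)| = 47 × 8.3 / 8.426 = 46.299
20 log₁₀(46.299) = 33.31 dB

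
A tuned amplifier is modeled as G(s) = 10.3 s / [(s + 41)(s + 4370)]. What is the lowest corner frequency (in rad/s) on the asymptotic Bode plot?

41 rad/s

Break frequencies occur at each pole and zero magnitude: 41 rad/s, 4370 rad/s.
The lowest is 41 rad/s.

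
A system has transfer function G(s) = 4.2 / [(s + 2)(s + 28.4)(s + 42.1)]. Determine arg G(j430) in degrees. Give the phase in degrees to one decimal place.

-260.4°

∠(j430 + 2) = arctan(430/2) = 89.73°
∠(j430 + 28.4) = arctan(430/28.4) = 86.22°
∠(j430 + 42.1) = arctan(430/42.1) = 84.41°
∠G(j430) = − (89.73° + 86.22° + 84.41°) = -260.36°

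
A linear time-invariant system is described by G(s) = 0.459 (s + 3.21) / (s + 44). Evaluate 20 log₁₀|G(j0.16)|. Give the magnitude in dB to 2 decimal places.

-29.49 dB

|j0.16 + 3.21| = √(0.16² + 3.21²) = 3.214
|j0.16 + 44| = √(0.16² + 44²) = 44
|G(j0.16)| = 0.459 × 3.214 / 44 = 0.033527
20 log₁₀(0.033527) = -29.492 dB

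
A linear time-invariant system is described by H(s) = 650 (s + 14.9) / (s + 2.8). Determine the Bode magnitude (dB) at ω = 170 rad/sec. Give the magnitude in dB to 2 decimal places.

56.29 dB

|j170 + 14.9| = √(170² + 14.9²) = 170.7
|j170 + 2.8| = √(170² + 2.8²) = 170
|H(j170)| = 650 × 170.7 / 170 = 652.4
20 log₁₀(652.4) = 56.290 dB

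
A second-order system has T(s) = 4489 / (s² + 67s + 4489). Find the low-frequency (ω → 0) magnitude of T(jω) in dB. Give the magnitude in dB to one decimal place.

0.0 dB

T(0) = 4489 / 4489 = 1
20 log₁₀(1) = 0.00 dB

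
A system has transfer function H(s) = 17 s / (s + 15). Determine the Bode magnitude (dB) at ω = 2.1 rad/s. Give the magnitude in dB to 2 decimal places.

7.45 dB

|j2.1| = 2.1
|j2.1 + 15| = √(2.1² + 15²) = 15.15
|H(j2.1)| = 17 × 2.1 / 15.15 = 2.357
20 log₁₀(2.357) = 7.447 dB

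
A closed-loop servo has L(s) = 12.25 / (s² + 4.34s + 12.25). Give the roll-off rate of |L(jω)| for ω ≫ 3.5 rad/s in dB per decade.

-40 dB/decade

With 0 zeros and 2 poles, the high-frequency asymptotic slope is 20 × (0 − 2) = -40 dB/decade.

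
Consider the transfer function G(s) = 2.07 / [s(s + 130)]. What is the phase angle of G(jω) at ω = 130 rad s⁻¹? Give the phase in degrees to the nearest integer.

∠(j130 + 130) = arctan(130/130) = 45.00°
∠(j130) = 90.00°
∠G(j130) = − (45.00° + 90.00°) = -135.00°

-135°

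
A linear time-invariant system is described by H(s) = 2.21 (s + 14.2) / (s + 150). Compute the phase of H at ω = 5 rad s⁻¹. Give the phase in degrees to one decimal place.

17.5°

∠(j5 + 14.2) = arctan(5/14.2) = 19.40°
∠(j5 + 150) = arctan(5/150) = 1.91°
∠H(j5) = 19.40° − 1.91° = 17.49°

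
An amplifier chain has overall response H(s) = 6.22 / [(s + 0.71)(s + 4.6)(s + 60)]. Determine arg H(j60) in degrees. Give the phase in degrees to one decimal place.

-219.9 deg

∠(j60 + 0.71) = arctan(60/0.71) = 89.32°
∠(j60 + 4.6) = arctan(60/4.6) = 85.62°
∠(j60 + 60) = arctan(60/60) = 45.00°
∠H(j60) = − (89.32° + 85.62° + 45.00°) = -219.94°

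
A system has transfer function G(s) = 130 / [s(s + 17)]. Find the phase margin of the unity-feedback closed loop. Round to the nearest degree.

Gain crossover: |G(jω)| = 1 at ω ≈ 7.06 rad s⁻¹.
∠G(j7.06) = −90° − arctan(7.06/17) ≈ -112.56°
PM = 180° + (-112.56°) = 67.44°

67°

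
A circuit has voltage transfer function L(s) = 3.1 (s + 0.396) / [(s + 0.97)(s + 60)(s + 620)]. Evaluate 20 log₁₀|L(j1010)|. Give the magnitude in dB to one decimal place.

|j1010 + 0.396| = √(1010² + 0.396²) = 1010
|j1010 + 0.97| = √(1010² + 0.97²) = 1010
|j1010 + 60| = √(1010² + 60²) = 1012
|j1010 + 620| = √(1010² + 620²) = 1185
|L(j1010)| = 3.1 × 1010 / (1010 × 1012 × 1185) = 2.5853e-06
20 log₁₀(2.5853e-06) = -111.75 dB

-111.7 dB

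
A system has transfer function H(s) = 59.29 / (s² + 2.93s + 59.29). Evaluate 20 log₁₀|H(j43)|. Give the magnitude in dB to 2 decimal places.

-29.62 dB

|(j43)² + 2.93(j43) + 59.29| = |-1789.7 + j125.99| = 1794
|H(j43)| = 59.29 / 1794 = 0.033046
20 log₁₀(0.033046) = -29.617 dB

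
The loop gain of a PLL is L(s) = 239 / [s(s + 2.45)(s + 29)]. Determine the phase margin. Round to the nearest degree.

41°

Gain crossover: |L(jω)| = 1 at ω ≈ 2.4 rad/sec.
∠L(j2.4) = −90° − arctan(2.4/2.45) − arctan(2.4/29) ≈ -139.09°
PM = 180° + (-139.09°) = 40.91°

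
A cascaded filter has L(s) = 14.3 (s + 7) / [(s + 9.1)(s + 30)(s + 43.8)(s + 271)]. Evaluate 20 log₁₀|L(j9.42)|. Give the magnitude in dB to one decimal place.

|j9.42 + 7| = √(9.42² + 7²) = 11.74
|j9.42 + 9.1| = √(9.42² + 9.1²) = 13.1
|j9.42 + 30| = √(9.42² + 30²) = 31.44
|j9.42 + 43.8| = √(9.42² + 43.8²) = 44.8
|j9.42 + 271| = √(9.42² + 271²) = 271.2
|L(j9.42)| = 14.3 × 11.74 / (13.1 × 31.44 × 44.8 × 271.2) = 3.3543e-05
20 log₁₀(3.3543e-05) = -89.49 dB

-89.5 dB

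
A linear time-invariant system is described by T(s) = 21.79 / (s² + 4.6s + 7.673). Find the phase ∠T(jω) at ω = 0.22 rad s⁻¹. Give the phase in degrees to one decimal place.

-7.6 deg

∠[(j0.22)² + 4.6(j0.22) + 7.673] = ∠[7.6246 + j1.012] = 7.56°
∠T(j0.22) = −7.56° = -7.56°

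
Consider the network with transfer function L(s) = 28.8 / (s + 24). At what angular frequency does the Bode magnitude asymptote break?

24 rad/s

The single real pole at s = −24 gives a corner at ω = 24 rad/s.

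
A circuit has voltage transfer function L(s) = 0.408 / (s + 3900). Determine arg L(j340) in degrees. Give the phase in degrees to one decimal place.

∠(j340 + 3900) = arctan(340/3900) = 4.98°
∠L(j340) = −4.98° = -4.98°

-5.0 deg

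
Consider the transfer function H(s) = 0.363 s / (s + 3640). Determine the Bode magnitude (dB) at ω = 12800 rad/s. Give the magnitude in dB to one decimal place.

-9.1 dB

|j12800| = 1.28e+04
|j12800 + 3640| = √(12800² + 3640²) = 1.331e+04
|H(j12800)| = 0.363 × 1.28e+04 / 1.331e+04 = 0.34916
20 log₁₀(0.34916) = -9.14 dB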